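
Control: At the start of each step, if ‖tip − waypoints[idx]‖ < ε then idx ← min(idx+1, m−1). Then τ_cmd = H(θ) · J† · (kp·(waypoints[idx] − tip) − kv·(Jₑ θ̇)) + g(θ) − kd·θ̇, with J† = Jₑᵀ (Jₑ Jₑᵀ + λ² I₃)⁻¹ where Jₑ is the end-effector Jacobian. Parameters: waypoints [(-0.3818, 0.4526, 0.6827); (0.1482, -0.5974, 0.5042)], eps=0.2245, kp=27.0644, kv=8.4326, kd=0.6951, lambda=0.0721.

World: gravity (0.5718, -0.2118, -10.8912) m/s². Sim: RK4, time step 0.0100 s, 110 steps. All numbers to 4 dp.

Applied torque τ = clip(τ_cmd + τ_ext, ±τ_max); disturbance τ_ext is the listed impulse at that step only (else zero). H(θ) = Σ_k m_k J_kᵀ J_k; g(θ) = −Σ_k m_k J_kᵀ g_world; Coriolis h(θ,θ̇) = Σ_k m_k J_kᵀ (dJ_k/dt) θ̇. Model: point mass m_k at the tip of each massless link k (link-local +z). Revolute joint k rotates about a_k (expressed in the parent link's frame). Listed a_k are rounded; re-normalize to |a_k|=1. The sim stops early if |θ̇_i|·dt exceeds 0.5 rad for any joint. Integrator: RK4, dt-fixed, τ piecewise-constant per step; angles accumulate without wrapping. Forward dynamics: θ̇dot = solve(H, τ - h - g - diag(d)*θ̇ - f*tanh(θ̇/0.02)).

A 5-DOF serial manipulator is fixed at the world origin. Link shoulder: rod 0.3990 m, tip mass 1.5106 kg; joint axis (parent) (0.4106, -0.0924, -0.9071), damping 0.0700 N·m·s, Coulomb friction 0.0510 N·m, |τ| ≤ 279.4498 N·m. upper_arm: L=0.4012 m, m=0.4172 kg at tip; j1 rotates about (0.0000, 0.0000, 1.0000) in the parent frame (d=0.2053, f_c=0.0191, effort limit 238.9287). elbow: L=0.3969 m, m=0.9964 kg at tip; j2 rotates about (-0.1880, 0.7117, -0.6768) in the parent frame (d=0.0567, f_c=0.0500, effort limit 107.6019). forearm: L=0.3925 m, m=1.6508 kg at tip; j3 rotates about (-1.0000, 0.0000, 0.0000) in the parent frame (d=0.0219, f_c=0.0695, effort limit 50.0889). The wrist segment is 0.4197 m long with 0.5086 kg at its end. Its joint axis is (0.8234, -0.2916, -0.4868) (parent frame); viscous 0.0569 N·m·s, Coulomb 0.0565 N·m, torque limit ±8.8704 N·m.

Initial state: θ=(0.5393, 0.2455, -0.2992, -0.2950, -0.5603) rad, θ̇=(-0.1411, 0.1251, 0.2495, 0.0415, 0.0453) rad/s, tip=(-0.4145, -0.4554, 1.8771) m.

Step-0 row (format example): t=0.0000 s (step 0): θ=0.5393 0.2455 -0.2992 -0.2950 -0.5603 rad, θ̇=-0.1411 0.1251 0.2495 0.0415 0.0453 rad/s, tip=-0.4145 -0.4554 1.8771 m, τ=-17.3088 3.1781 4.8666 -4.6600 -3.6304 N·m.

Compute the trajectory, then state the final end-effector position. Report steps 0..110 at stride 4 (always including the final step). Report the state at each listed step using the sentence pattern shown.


t=0.0400 s (step 4): θ=0.4809 0.2570 -0.3405 -0.3524 -0.6761 rad, θ̇=-2.4536 0.4058 -2.0007 -2.3808 -4.6834 rad/s, tip=-0.4077 -0.4420 1.8674 m, τ=-22.0154 4.4057 12.7115 -1.0697 -0.2136 N·m.
t=0.0800 s (step 8): θ=0.3591 0.2742 -0.4424 -0.4572 -0.8875 rad, θ̇=-3.5203 0.4218 -2.9511 -2.6585 -5.6907 rad/s, tip=-0.4064 -0.4258 1.8356 m, τ=-32.8750 5.6171 20.8283 3.2574 0.1846 N·m.
t=0.1200 s (step 12): θ=0.2060 0.2937 -0.5667 -0.5516 -1.1231 rad, θ̇=-4.0566 0.5957 -3.1391 -1.9556 -6.0633 rad/s, tip=-0.3996 -0.4127 1.7878 m, τ=-36.5422 4.1214 24.1762 6.8305 0.6293 N·m.
t=0.1600 s (step 16): θ=0.0396 0.3259 -0.6843 -0.6061 -1.3686 rad, θ̇=-4.2200 1.0625 -2.6488 -0.7027 -6.1628 rad/s, tip=-0.3802 -0.3998 1.7285 m, τ=-32.0817 -0.7489 24.6652 9.7839 1.3535 N·m.
t=0.2000 s (step 20): θ=-0.1286 0.3797 -0.7733 -0.6053 -1.6098 rad, θ̇=-4.1684 1.6263 -1.7704 0.7525 -5.8218 rad/s, tip=-0.3453 -0.3842 1.6631 m, τ=-22.4018 -7.3203 23.9817 11.9274 2.0834 N·m.
t=0.2400 s (step 24): θ=-0.2924 0.4538 -0.8252 -0.5484 -1.8284 rad, θ̇=-4.0165 2.0565 -0.8467 2.0612 -5.0495 rad/s, tip=-0.2958 -0.3612 1.5978 m, τ=-11.7427 -13.1415 22.8663 12.9902 2.6147 N·m.
t=0.2800 s (step 28): θ=-0.4489 0.5405 -0.8420 -0.4473 -2.0126 rad, θ̇=-3.8085 2.2400 -0.0236 2.9188 -4.1566 rad/s, tip=-0.2378 -0.3257 1.5382 m, τ=-2.7946 -16.8852 21.3356 13.1209 2.9576 N·m.
t=0.3200 s (step 32): θ=-0.5970 0.6286 -0.8293 -0.3229 -2.1631 rad, θ̇=-3.6058 2.1196 0.6243 3.2200 -3.4043 rad/s, tip=-0.1810 -0.2752 1.4865 m, τ=3.5279 -18.3358 19.3409 12.6525 3.1491 N·m.
t=0.3600 s (step 36): θ=-0.7376 0.7069 -0.7941 -0.1956 -2.2887 rad, θ̇=-3.4386 1.7710 1.1050 3.1124 -2.8997 rad/s, tip=-0.1340 -0.2116 1.4424 m, τ=7.4259 -17.9616 16.8749 11.8608 3.2118 N·m.
t=0.4000 s (step 40): θ=-0.8728 0.7695 -0.7429 -0.0754 -2.3968 rad, θ̇=-3.3299 1.3622 1.4323 2.8953 -2.5225 rad/s, tip=-0.1021 -0.1396 1.4046 m, τ=9.4589 -16.4964 14.1485 10.8999 3.0902 N·m.
t=0.4400 s (step 44): θ=-1.0045 0.8171 -0.6807 0.0367 -2.4911 rad, θ̇=-3.2596 1.0262 1.6713 2.7163 -2.2046 rad/s, tip=-0.0866 -0.0642 1.3714 m, τ=10.3660 -14.5067 11.2051 9.8727 2.8080 N·m.
t=0.4800 s (step 48): θ=-1.1339 0.8532 -0.6100 0.1427 -2.5735 rad, θ̇=-3.2166 0.7882 1.8571 2.5795 -1.9333 rad/s, tip=-0.0865 0.0104 1.3416 m, τ=10.7113 -12.2574 8.0225 8.8602 2.4267 N·m.
t=0.5200 s (step 52): θ=-1.2623 0.8816 -0.5328 0.2436 -2.6458 rad, θ̇=-3.2060 0.6324 1.9921 2.4557 -1.6997 rad/s, tip=-0.0999 0.0817 1.3139 m, τ=10.8562 -9.8489 4.5848 7.9119 1.9987 N·m.
t=0.5600 s (step 56): θ=-1.3910 0.9054 -0.4514 0.3394 -2.7091 rad, θ̇=-3.2358 0.5476 2.0694 2.3182 -1.4910 rad/s, tip=-0.1244 0.1479 1.2875 m, τ=11.0320 -7.3357 0.9095 7.0605 1.5661 N·m.
t=0.6000 s (step 60): θ=-1.5217 0.9272 -0.3680 0.4290 -2.7644 rad, θ̇=-3.3068 0.5248 2.0835 2.1418 -1.3062 rad/s, tip=-0.1576 0.2080 1.2619 m, τ=11.3550 -4.7745 -2.9171 6.3483 1.1736 N·m.
t=0.6400 s (step 64): θ=-1.6558 0.9492 -0.2853 0.5106 -2.8129 rad, θ̇=-3.4047 0.5375 2.0313 1.9145 -1.1651 rad/s, tip=-0.1973 0.2615 1.2367 m, τ=11.7933 -2.2232 -6.7175 5.8254 0.8690 N·m.
t=0.6800 s (step 68): θ=-1.7939 0.9721 -0.2059 0.5824 -2.8569 rad, θ̇=-3.4989 0.5406 1.9109 1.6649 -1.0884 rad/s, tip=-0.2419 0.3079 1.2120 m, τ=12.1932 0.2791 -10.2782 5.4839 0.6794 N·m.
t=0.7200 s (step 72): θ=-1.9350 0.9947 -0.1324 0.6448 -2.8986 rad, θ̇=-3.5534 0.5084 1.7285 1.4621 -1.0567 rad/s, tip=-0.2897 0.3464 1.1879 m, τ=12.4024 2.6950 -13.4434 5.1956 0.5829 N·m.
t=0.7600 s (step 76): θ=-2.0770 1.0157 -0.0671 0.7010 -2.9391 rad, θ̇=-3.5459 0.4577 1.5029 1.3665 -1.0132 rad/s, tip=-0.3392 0.3760 1.1643 m, τ=12.3714 4.9411 -16.1196 4.7634 0.5215 N·m.
t=0.8000 s (step 80): θ=-2.2174 1.0345 -0.0112 0.7557 -2.9770 rad, θ̇=-3.4734 0.4197 1.2576 1.3897 -0.9100 rad/s, tip=-0.3881 0.3961 1.1411 m, τ=12.1479 6.8799 -18.2052 4.0361 0.4446 N·m.
t=0.8400 s (step 84): θ=-2.3537 1.0521 0.0347 0.8131 -3.0095 rad, θ̇=-3.3416 0.4110 1.0129 1.5017 -0.7353 rad/s, tip=-0.4336 0.4067 1.1180 m, τ=11.8172 8.3535 -19.5663 2.9658 0.3283 N·m.
t=0.8800 s (step 88): θ=-2.4837 1.0697 0.0709 0.8761 -3.0341 rad, θ̇=-3.1535 0.4302 0.7846 1.6587 -0.5057 rad/s, tip=-0.4732 0.4092 1.0949 m, τ=11.4433 9.2319 -20.0811 1.5995 0.1692 N·m.
t=0.9200 s (step 92): θ=-2.6050 1.0882 0.0985 0.9456 -3.0490 rad, θ̇=-2.9066 0.4668 0.5841 1.8198 -0.2503 rad/s, tip=-0.5051 0.4058 1.0713 m, τ=11.0318 9.4543 -19.6994 0.0453 -0.0257 N·m.
t=0.9600 s (step 96): θ=-2.7152 1.1081 0.1186 1.0211 -3.0537 rad, θ̇=-2.5992 0.5024 0.4125 1.9552 -0.0038 rad/s, tip=-0.5285 0.3991 1.0468 m, τ=10.5289 9.0534 -18.4677 -1.5593 -0.2396 N·m.
t=1.0000 s (step 100): θ=-2.8119 1.1285 0.1322 1.1013 -3.0505 rad, θ̇=-2.2302 0.5232 0.2690 2.0520 0.1664 rad/s, tip=-0.5440 0.3921 1.0213 m, τ=9.8433 8.1238 -16.5056 -3.0508 -0.4057 N·m.
t=1.0400 s (step 104): θ=-2.8928 1.1503 0.1408 1.1842 -3.0405 rad, θ̇=-1.8130 0.5502 0.1595 2.0840 0.3251 rad/s, tip=-0.5529 0.3865 0.9946 m, τ=8.9443 6.8583 -14.1051 -4.3724 -0.6002 N·m.
t=1.0800 s (step 108): θ=-2.9566 1.1725 0.1453 1.2671 -3.0250 rad, θ̇=-1.3766 0.5523 0.0611 2.0535 0.4418 rad/s, tip=-0.5565 0.3835 0.9668 m, τ=7.8387 5.4568 -11.4955 -5.4544 -0.7875 N·m.
t=1.1000 s (step 110): θ=-2.9820 1.1836 0.1462 1.3078 -3.0157 rad, θ̇=-1.1588 0.5459 0.0162 2.0161 0.4826 rad/s, tip=-0.5568 0.3830 0.9528 m.
final tip position (m): -0.5568 0.3830 0.9528


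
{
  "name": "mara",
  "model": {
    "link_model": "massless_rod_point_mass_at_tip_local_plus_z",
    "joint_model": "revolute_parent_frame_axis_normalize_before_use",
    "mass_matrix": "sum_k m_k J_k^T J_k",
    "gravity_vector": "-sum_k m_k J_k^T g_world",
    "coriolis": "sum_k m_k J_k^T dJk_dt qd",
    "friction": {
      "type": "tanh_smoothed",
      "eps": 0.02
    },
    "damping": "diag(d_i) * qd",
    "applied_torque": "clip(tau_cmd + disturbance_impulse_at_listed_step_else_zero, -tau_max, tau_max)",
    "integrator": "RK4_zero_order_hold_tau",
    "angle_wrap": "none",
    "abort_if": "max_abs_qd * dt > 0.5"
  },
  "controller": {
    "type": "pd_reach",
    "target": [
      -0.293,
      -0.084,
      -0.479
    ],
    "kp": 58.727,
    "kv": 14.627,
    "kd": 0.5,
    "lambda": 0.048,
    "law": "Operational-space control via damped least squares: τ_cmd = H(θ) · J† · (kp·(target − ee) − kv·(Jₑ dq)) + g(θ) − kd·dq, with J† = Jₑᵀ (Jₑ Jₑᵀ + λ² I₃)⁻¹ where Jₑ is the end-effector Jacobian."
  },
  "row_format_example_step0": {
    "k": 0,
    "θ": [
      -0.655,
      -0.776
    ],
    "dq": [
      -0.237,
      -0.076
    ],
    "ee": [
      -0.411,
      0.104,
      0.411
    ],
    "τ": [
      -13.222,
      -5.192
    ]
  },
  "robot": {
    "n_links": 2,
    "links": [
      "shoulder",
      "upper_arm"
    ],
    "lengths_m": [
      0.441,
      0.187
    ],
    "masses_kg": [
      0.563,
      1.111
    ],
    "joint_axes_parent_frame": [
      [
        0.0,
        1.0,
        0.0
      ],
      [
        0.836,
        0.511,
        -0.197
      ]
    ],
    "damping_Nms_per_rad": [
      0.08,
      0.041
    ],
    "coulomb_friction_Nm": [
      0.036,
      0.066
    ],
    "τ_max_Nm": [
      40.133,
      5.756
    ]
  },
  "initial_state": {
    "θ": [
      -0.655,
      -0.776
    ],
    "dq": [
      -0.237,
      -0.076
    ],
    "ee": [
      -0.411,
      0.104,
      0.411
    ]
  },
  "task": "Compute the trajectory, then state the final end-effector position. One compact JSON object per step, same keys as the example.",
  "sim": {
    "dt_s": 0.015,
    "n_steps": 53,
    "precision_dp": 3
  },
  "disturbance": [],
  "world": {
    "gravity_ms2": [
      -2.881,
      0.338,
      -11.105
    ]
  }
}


{"k":1,"\u03b8":[-0.661,-0.793],"dq":[-0.619,-2.189],"ee":[-0.414,0.106,0.406],"\u03c4":[-8.158,-2.722]}
{"k":2,"\u03b8":[-0.674,-0.834],"dq":[-1.005,-3.27],"ee":[-0.418,0.11,0.394],"\u03c4":[-4.145,-1.366]}
{"k":3,"\u03b8":[-0.691,-0.888],"dq":[-1.36,-3.84],"ee":[-0.424,0.114,0.378],"\u03c4":[-1.009,-0.586]}
{"k":4,"\u03b8":[-0.714,-0.948],"dq":[-1.673,-4.141],"ee":[-0.431,0.119,0.359],"\u03c4":[1.424,-0.118]}
{"k":5,"\u03b8":[-0.741,-1.011],"dq":[-1.951,-4.282],"ee":[-0.437,0.124,0.337],"\u03c4":[3.302,0.169]}
{"k":6,"\u03b8":[-0.772,-1.075],"dq":[-2.199,-4.317],"ee":[-0.444,0.128,0.312],"\u03c4":[4.751,0.344]}
{"k":7,"\u03b8":[-0.807,-1.14],"dq":[-2.424,-4.27],"ee":[-0.45,0.131,0.286],"\u03c4":[5.869,0.442]}
{"k":8,"\u03b8":[-0.845,-1.203],"dq":[-2.631,-4.156],"ee":[-0.456,0.134,0.259],"\u03c4":[6.736,0.486]}
{"k":9,"\u03b8":[-0.886,-1.264],"dq":[-2.823,-3.985],"ee":[-0.46,0.136,0.231],"\u03c4":[7.414,0.488]}
{"k":10,"\u03b8":[-0.929,-1.323],"dq":[-2.999,-3.766],"ee":[-0.464,0.137,0.202],"\u03c4":[7.953,0.458]}
{"k":11,"\u03b8":[-0.975,-1.377],"dq":[-3.16,-3.509],"ee":[-0.466,0.138,0.172],"\u03c4":[8.389,0.401]}
{"k":12,"\u03b8":[-1.024,-1.428],"dq":[-3.303,-3.221],"ee":[-0.468,0.139,0.143],"\u03c4":[8.751,0.324]}
{"k":13,"\u03b8":[-1.074,-1.474],"dq":[-3.427,-2.913],"ee":[-0.468,0.139,0.114],"\u03c4":[9.057,0.231]}
{"k":14,"\u03b8":[-1.127,-1.515],"dq":[-3.528,-2.593],"ee":[-0.467,0.138,0.084],"\u03c4":[9.322,0.127]}
{"k":15,"\u03b8":[-1.18,-1.552],"dq":[-3.605,-2.27],"ee":[-0.466,0.138,0.056],"\u03c4":[9.551,0.016]}
{"k":16,"\u03b8":[-1.234,-1.584],"dq":[-3.656,-1.951],"ee":[-0.463,0.137,0.027],"\u03c4":[9.748,-0.099]}
{"k":17,"\u03b8":[-1.29,-1.611],"dq":[-3.681,-1.642],"ee":[-0.459,0.137,-0.0],"\u03c4":[9.915,-0.213]}
{"k":18,"\u03b8":[-1.345,-1.633],"dq":[-3.68,-1.349],"ee":[-0.455,0.136,-0.027],"\u03c4":[10.049,-0.324]}
{"k":19,"\u03b8":[-1.4,-1.651],"dq":[-3.654,-1.075],"ee":[-0.449,0.136,-0.053],"\u03c4":[10.149,-0.429]}
{"k":20,"\u03b8":[-1.454,-1.666],"dq":[-3.604,-0.823],"ee":[-0.443,0.135,-0.078],"\u03c4":[10.213,-0.527]}
{"k":21,"\u03b8":[-1.508,-1.676],"dq":[-3.532,-0.595],"ee":[-0.437,0.135,-0.102],"\u03c4":[10.238,-0.617]}
{"k":22,"\u03b8":[-1.56,-1.684],"dq":[-3.441,-0.391],"ee":[-0.429,0.134,-0.125],"\u03c4":[10.223,-0.698]}
{"k":23,"\u03b8":[-1.611,-1.688],"dq":[-3.333,-0.211],"ee":[-0.422,0.134,-0.146],"\u03c4":[10.169,-0.77]}
{"k":24,"\u03b8":[-1.66,-1.69],"dq":[-3.212,-0.055],"ee":[-0.414,0.134,-0.167],"\u03c4":[10.076,-0.834]}
{"k":25,"\u03b8":[-1.707,-1.69],"dq":[-3.077,0.05],"ee":[-0.405,0.134,-0.186],"\u03c4":[9.947,-0.862]}
{"k":26,"\u03b8":[-1.752,-1.689],"dq":[-2.933,0.122],"ee":[-0.397,0.134,-0.204],"\u03c4":[9.785,-0.87]}
{"k":27,"\u03b8":[-1.795,-1.687],"dq":[-2.786,0.195],"ee":[-0.388,0.134,-0.221],"\u03c4":[9.594,-0.892]}
{"k":28,"\u03b8":[-1.836,-1.683],"dq":[-2.638,0.263],"ee":[-0.379,0.134,-0.237],"\u03c4":[9.378,-0.92]}
{"k":29,"\u03b8":[-1.874,-1.679],"dq":[-2.488,0.324],"ee":[-0.371,0.135,-0.252],"\u03c4":[9.141,-0.951]}
{"k":30,"\u03b8":[-1.911,-1.673],"dq":[-2.34,0.377],"ee":[-0.362,0.135,-0.265],"\u03c4":[8.886,-0.982]}
{"k":31,"\u03b8":[-1.945,-1.668],"dq":[-2.194,0.421],"ee":[-0.354,0.135,-0.277],"\u03c4":[8.618,-1.012]}
{"k":32,"\u03b8":[-1.976,-1.661],"dq":[-2.051,0.458],"ee":[-0.346,0.135,-0.289],"\u03c4":[8.341,-1.042]}
{"k":33,"\u03b8":[-2.006,-1.654],"dq":[-1.912,0.489],"ee":[-0.339,0.135,-0.299],"\u03c4":[8.059,-1.07]}
{"k":34,"\u03b8":[-2.034,-1.646],"dq":[-1.78,0.515],"ee":[-0.332,0.136,-0.309],"\u03c4":[7.775,-1.098]}
{"k":35,"\u03b8":[-2.06,-1.638],"dq":[-1.653,0.536],"ee":[-0.325,0.136,-0.318],"\u03c4":[7.493,-1.125]}
{"k":36,"\u03b8":[-2.083,-1.63],"dq":[-1.532,0.554],"ee":[-0.318,0.136,-0.326],"\u03c4":[7.216,-1.151]}
{"k":37,"\u03b8":[-2.106,-1.622],"dq":[-1.418,0.57],"ee":[-0.313,0.136,-0.334],"\u03c4":[6.945,-1.176]}
{"k":38,"\u03b8":[-2.126,-1.613],"dq":[-1.311,0.583],"ee":[-0.307,0.137,-0.341],"\u03c4":[6.682,-1.201]}
{"k":39,"\u03b8":[-2.145,-1.604],"dq":[-1.211,0.594],"ee":[-0.302,0.137,-0.347],"\u03c4":[6.43,-1.224]}
{"k":40,"\u03b8":[-2.162,-1.595],"dq":[-1.118,0.605],"ee":[-0.297,0.137,-0.353],"\u03c4":[6.189,-1.247]}
{"k":41,"\u03b8":[-2.179,-1.586],"dq":[-1.031,0.614],"ee":[-0.293,0.137,-0.359],"\u03c4":[5.959,-1.268]}
{"k":42,"\u03b8":[-2.193,-1.577],"dq":[-0.951,0.623],"ee":[-0.289,0.137,-0.364],"\u03c4":[5.742,-1.289]}
{"k":43,"\u03b8":[-2.207,-1.567],"dq":[-0.878,0.631],"ee":[-0.286,0.138,-0.368],"\u03c4":[5.538,-1.308]}
{"k":44,"\u03b8":[-2.22,-1.558],"dq":[-0.81,0.639],"ee":[-0.283,0.138,-0.373],"\u03c4":[5.346,-1.326]}
{"k":45,"\u03b8":[-2.232,-1.548],"dq":[-0.747,0.647],"ee":[-0.28,0.138,-0.377],"\u03c4":[5.166,-1.343]}
{"k":46,"\u03b8":[-2.242,-1.538],"dq":[-0.691,0.655],"ee":[-0.277,0.138,-0.381],"\u03c4":[5.0,-1.359]}
{"k":47,"\u03b8":[-2.252,-1.529],"dq":[-0.639,0.662],"ee":[-0.275,0.138,-0.384],"\u03c4":[4.844,-1.373]}
{"k":48,"\u03b8":[-2.262,-1.519],"dq":[-0.591,0.669],"ee":[-0.273,0.138,-0.388],"\u03c4":[4.701,-1.386]}
{"k":49,"\u03b8":[-2.27,-1.508],"dq":[-0.548,0.677],"ee":[-0.272,0.138,-0.391],"\u03c4":[4.568,-1.397]}
{"k":50,"\u03b8":[-2.278,-1.498],"dq":[-0.509,0.684],"ee":[-0.27,0.139,-0.394],"\u03c4":[4.446,-1.408]}
{"k":51,"\u03b8":[-2.285,-1.488],"dq":[-0.474,0.691],"ee":[-0.269,0.139,-0.397],"\u03c4":[4.334,-1.417]}
{"k":52,"\u03b8":[-2.292,-1.478],"dq":[-0.442,0.698],"ee":[-0.268,0.139,-0.4],"\u03c4":[4.231,-1.424]}
{"k":53,"\u03b8":[-2.299,-1.467],"dq":[-0.413,0.705],"ee":[-0.267,0.139,-0.402]}
{"summary": "final ee position (m): -0.267 0.139 -0.402"}


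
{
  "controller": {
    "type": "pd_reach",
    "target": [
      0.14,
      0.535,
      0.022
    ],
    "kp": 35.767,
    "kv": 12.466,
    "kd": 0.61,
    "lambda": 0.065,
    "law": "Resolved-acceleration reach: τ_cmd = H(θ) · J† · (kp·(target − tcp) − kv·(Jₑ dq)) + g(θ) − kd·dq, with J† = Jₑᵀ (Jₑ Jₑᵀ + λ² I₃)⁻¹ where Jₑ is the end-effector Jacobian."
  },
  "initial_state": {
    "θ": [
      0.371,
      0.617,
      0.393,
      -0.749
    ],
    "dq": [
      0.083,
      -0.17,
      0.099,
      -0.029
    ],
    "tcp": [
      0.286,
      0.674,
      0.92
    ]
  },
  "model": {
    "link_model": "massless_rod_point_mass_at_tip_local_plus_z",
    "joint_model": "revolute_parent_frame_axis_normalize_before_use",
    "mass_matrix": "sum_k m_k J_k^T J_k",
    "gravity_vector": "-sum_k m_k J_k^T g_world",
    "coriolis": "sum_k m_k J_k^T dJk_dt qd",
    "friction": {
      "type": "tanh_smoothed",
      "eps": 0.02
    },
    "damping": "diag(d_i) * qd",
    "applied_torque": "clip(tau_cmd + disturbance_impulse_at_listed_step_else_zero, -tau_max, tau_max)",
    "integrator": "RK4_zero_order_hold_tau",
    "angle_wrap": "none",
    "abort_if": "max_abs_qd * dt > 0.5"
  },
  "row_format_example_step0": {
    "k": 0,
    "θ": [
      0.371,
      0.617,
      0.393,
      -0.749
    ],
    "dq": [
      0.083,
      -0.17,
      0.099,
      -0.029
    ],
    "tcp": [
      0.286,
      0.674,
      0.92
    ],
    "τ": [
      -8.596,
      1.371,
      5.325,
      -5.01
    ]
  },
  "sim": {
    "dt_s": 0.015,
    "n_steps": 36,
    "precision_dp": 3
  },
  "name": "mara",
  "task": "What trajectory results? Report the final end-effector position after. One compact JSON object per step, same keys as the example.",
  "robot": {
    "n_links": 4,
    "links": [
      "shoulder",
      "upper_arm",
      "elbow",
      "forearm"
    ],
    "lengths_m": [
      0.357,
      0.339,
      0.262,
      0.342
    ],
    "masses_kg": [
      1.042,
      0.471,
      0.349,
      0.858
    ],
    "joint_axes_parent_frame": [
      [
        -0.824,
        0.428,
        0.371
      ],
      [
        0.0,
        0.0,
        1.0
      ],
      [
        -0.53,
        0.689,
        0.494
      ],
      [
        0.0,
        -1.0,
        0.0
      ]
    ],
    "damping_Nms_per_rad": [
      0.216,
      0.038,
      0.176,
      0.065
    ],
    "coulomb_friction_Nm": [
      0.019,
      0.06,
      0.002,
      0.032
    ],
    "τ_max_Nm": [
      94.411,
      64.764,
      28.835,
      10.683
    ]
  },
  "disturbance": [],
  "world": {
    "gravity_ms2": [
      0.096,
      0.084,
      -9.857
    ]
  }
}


{"k":1,"\u03b8":[0.369,0.616,0.399,-0.759],"dq":[-0.288,-0.019,0.752,-1.308],"tcp":[0.286,0.674,0.915],"\u03c4":[-8.249,1.033,3.223,-2.827]}
{"k":2,"\u03b8":[0.363,0.613,0.417,-0.782],"dq":[-0.594,-0.291,1.642,-1.723],"tcp":[0.285,0.674,0.904],"\u03c4":[-7.773,1.014,1.439,-1.555]}
{"k":3,"\u03b8":[0.353,0.61,0.444,-0.813],"dq":[-0.719,-0.133,1.858,-2.395],"tcp":[0.283,0.672,0.89],"\u03c4":[-6.801,0.727,0.36,-0.326]}
{"k":4,"\u03b8":[0.341,0.607,0.475,-0.849],"dq":[-0.816,-0.323,2.335,-2.431],"tcp":[0.28,0.67,0.872],"\u03c4":[-6.17,0.694,-0.696,0.331]}
{"k":5,"\u03b8":[0.329,0.603,0.51,-0.888],"dq":[-0.795,-0.21,2.34,-2.727],"tcp":[0.276,0.668,0.852],"\u03c4":[-5.413,0.47,-1.342,1.062]}
{"k":6,"\u03b8":[0.318,0.599,0.546,-0.928],"dq":[-0.769,-0.316,2.543,-2.634],"tcp":[0.272,0.664,0.83],"\u03c4":[-5.045,0.411,-2.03,1.451]}
{"k":7,"\u03b8":[0.307,0.595,0.584,-0.969],"dq":[-0.68,-0.263,2.488,-2.703],"tcp":[0.267,0.661,0.808],"\u03c4":[-4.686,0.258,-2.493,1.887]}
{"k":8,"\u03b8":[0.297,0.591,0.622,-1.008],"dq":[-0.591,-0.311,2.531,-2.586],"tcp":[0.262,0.657,0.785],"\u03c4":[-4.588,0.19,-2.965,2.137]}
{"k":9,"\u03b8":[0.289,0.586,0.659,-1.047],"dq":[-0.477,-0.298,2.465,-2.536],"tcp":[0.257,0.653,0.761],"\u03c4":[-4.54,0.095,-3.318,2.381]}
{"k":10,"\u03b8":[0.283,0.582,0.696,-1.084],"dq":[-0.364,-0.319,2.429,-2.419],"tcp":[0.251,0.648,0.737],"\u03c4":[-4.629,0.037,-3.644,2.531]}
{"k":11,"\u03b8":[0.278,0.577,0.731,-1.12],"dq":[-0.243,-0.323,2.358,-2.319],"tcp":[0.246,0.644,0.713],"\u03c4":[-4.767,-0.018,-3.903,2.648]}
{"k":12,"\u03b8":[0.276,0.572,0.766,-1.154],"dq":[-0.125,-0.335,2.291,-2.202],"tcp":[0.241,0.64,0.69],"\u03c4":[-4.968,-0.056,-4.121,2.712]}
{"k":13,"\u03b8":[0.275,0.567,0.8,-1.186],"dq":[-0.009,-0.345,2.214,-2.089],"tcp":[0.235,0.636,0.666],"\u03c4":[-5.2,-0.084,-4.291,2.739]}
{"k":14,"\u03b8":[0.275,0.562,0.832,-1.216],"dq":[0.102,-0.358,2.14,-1.971],"tcp":[0.23,0.632,0.643],"\u03c4":[-5.458,-0.1,-4.424,2.73]}
{"k":15,"\u03b8":[0.278,0.556,0.864,-1.245],"dq":[0.209,-0.367,2.058,-1.861],"tcp":[0.225,0.628,0.621],"\u03c4":[-5.726,-0.109,-4.516,2.694]}
{"k":16,"\u03b8":[0.282,0.551,0.894,-1.272],"dq":[0.31,-0.376,1.976,-1.753],"tcp":[0.22,0.624,0.599],"\u03c4":[-6.005,-0.11,-4.575,2.632]}
{"k":17,"\u03b8":[0.287,0.545,0.923,-1.298],"dq":[0.406,-0.385,1.893,-1.649],"tcp":[0.215,0.62,0.577],"\u03c4":[-6.29,-0.103,-4.603,2.549]}
{"k":18,"\u03b8":[0.294,0.539,0.951,-1.322],"dq":[0.494,-0.394,1.81,-1.549],"tcp":[0.211,0.617,0.556],"\u03c4":[-6.576,-0.091,-4.604,2.449]}
{"k":19,"\u03b8":[0.302,0.533,0.977,-1.345],"dq":[0.576,-0.402,1.727,-1.454],"tcp":[0.206,0.614,0.536],"\u03c4":[-6.861,-0.075,-4.58,2.334]}
{"k":20,"\u03b8":[0.311,0.527,1.002,-1.366],"dq":[0.651,-0.409,1.644,-1.365],"tcp":[0.202,0.611,0.516],"\u03c4":[-7.144,-0.054,-4.536,2.207]}
{"k":21,"\u03b8":[0.321,0.521,1.026,-1.386],"dq":[0.72,-0.416,1.563,-1.28],"tcp":[0.198,0.608,0.497],"\u03c4":[-7.423,-0.03,-4.474,2.072]}
{"k":22,"\u03b8":[0.333,0.515,1.049,-1.404],"dq":[0.781,-0.422,1.483,-1.2],"tcp":[0.194,0.605,0.479],"\u03c4":[-7.696,-0.003,-4.397,1.93]}
{"k":23,"\u03b8":[0.345,0.508,1.071,-1.422],"dq":[0.836,-0.427,1.404,-1.125],"tcp":[0.19,0.603,0.461],"\u03c4":[-7.964,0.025,-4.308,1.784]}
{"k":24,"\u03b8":[0.358,0.502,1.091,-1.438],"dq":[0.884,-0.432,1.328,-1.054],"tcp":[0.187,0.6,0.444],"\u03c4":[-8.225,0.054,-4.208,1.636]}
{"k":25,"\u03b8":[0.371,0.496,1.111,-1.454],"dq":[0.926,-0.435,1.253,-0.989],"tcp":[0.184,0.598,0.427],"\u03c4":[-8.479,0.084,-4.101,1.486]}
{"k":26,"\u03b8":[0.385,0.489,1.129,-1.468],"dq":[0.962,-0.438,1.181,-0.927],"tcp":[0.181,0.596,0.411],"\u03c4":[-8.726,0.115,-3.987,1.337]}
{"k":27,"\u03b8":[0.4,0.482,1.146,-1.482],"dq":[0.992,-0.44,1.111,-0.87],"tcp":[0.178,0.595,0.395],"\u03c4":[-8.966,0.145,-3.87,1.19]}
{"k":28,"\u03b8":[0.415,0.476,1.162,-1.494],"dq":[1.017,-0.441,1.044,-0.817],"tcp":[0.175,0.593,0.381],"\u03c4":[-9.197,0.174,-3.749,1.045]}
{"k":29,"\u03b8":[0.431,0.469,1.177,-1.506],"dq":[1.036,-0.442,0.979,-0.768],"tcp":[0.172,0.591,0.366],"\u03c4":[-9.42,0.203,-3.627,0.904]}
{"k":30,"\u03b8":[0.446,0.463,1.192,-1.517],"dq":[1.051,-0.442,0.918,-0.722],"tcp":[0.17,0.59,0.352],"\u03c4":[-9.635,0.231,-3.505,0.766]}
{"k":31,"\u03b8":[0.462,0.456,1.205,-1.528],"dq":[1.061,-0.441,0.859,-0.679],"tcp":[0.168,0.589,0.339],"\u03c4":[-9.84,0.257,-3.384,0.633]}
{"k":32,"\u03b8":[0.478,0.449,1.217,-1.538],"dq":[1.067,-0.439,0.803,-0.639],"tcp":[0.165,0.588,0.326],"\u03c4":[-10.036,0.283,-3.264,0.504]}
{"k":33,"\u03b8":[0.494,0.443,1.229,-1.547],"dq":[1.069,-0.437,0.751,-0.603],"tcp":[0.163,0.587,0.313],"\u03c4":[-10.223,0.306,-3.146,0.38]}
{"k":34,"\u03b8":[0.51,0.436,1.24,-1.556],"dq":[1.067,-0.434,0.701,-0.568],"tcp":[0.162,0.586,0.301],"\u03c4":[-10.4,0.329,-3.031,0.261]}
{"k":35,"\u03b8":[0.526,0.43,1.25,-1.564],"dq":[1.062,-0.431,0.654,-0.537],"tcp":[0.16,0.585,0.29],"\u03c4":[-10.567,0.349,-2.918,0.147]}
{"k":36,"\u03b8":[0.542,0.423,1.26,-1.572],"dq":[1.054,-0.427,0.61,-0.507],"tcp":[0.158,0.584,0.279]}
{"summary": "final tcp position (m): 0.158 0.584 0.279"}


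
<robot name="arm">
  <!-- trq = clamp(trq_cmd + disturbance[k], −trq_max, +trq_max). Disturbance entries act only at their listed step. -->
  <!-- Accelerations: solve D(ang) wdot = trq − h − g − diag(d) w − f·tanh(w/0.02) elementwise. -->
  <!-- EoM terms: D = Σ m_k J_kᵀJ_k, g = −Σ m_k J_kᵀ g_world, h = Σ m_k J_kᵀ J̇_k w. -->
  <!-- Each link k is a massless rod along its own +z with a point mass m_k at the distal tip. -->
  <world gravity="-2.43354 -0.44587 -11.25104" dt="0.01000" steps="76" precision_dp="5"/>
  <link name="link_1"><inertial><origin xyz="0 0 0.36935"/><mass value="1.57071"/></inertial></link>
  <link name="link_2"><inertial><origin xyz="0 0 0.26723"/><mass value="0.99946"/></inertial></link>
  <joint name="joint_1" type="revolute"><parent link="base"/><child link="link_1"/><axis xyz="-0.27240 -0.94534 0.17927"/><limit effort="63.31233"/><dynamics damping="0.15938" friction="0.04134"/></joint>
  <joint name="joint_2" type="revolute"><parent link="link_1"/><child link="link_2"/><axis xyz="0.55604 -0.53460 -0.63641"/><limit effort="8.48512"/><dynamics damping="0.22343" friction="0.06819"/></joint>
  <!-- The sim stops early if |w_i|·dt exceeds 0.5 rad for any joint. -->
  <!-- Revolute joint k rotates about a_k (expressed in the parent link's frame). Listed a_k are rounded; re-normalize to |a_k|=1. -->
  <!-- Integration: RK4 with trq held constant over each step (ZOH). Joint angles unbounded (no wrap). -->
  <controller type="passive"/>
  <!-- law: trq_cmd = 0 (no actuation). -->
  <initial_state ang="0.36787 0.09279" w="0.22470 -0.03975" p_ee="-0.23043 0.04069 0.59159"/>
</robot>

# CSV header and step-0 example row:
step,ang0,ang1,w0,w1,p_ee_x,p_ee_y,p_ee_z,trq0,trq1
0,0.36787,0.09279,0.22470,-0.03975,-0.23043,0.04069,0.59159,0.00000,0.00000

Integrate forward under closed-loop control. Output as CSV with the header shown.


step,ang0,ang1,w0,w1,p_ee_x,p_ee_y,p_ee_z,trq0,trq1
1,0.37070,0.09264,0.34275,0.00465,-0.23202,0.04105,0.59094,0.00000,0.00000
2,0.37474,0.09280,0.46391,0.02450,-0.23432,0.04151,0.59000,0.00000,0.00000
3,0.37999,0.09311,0.58649,0.03684,-0.23732,0.04208,0.58876,0.00000,0.00000
4,0.38647,0.09352,0.71024,0.04601,-0.24103,0.04278,0.58719,0.00000,0.00000
5,0.39420,0.09402,0.83533,0.05260,-0.24543,0.04360,0.58530,0.00000,0.00000
6,0.40318,0.09457,0.96199,0.05654,-0.25054,0.04454,0.58306,0.00000,0.00000
7,0.41344,0.09514,1.09047,0.05761,-0.25633,0.04562,0.58044,0.00000,0.00000
8,0.42500,0.09571,1.22103,0.05556,-0.26283,0.04681,0.57743,0.00000,0.00000
9,0.43787,0.09624,1.35391,0.05011,-0.27001,0.04813,0.57399,0.00000,0.00000
10,0.45208,0.09670,1.48935,0.04108,-0.27788,0.04958,0.57010,0.00000,0.00000
11,0.46767,0.09705,1.62752,0.02868,-0.28643,0.05115,0.56571,0.00000,0.00000
12,0.48464,0.09727,1.76842,0.01472,-0.29565,0.05283,0.56078,0.00000,0.00000
13,0.50304,0.09735,1.91182,0.00307,-0.30554,0.05463,0.55528,0.00000,0.00000
14,0.52289,0.09734,2.05783,-0.00566,-0.31610,0.05651,0.54915,0.00000,0.00000
15,0.54421,0.09724,2.20693,-0.01404,-0.32731,0.05846,0.54234,0.00000,0.00000
16,0.56704,0.09705,2.35957,-0.02452,-0.33915,0.06048,0.53479,0.00000,0.00000
17,0.59141,0.09673,2.51619,-0.03969,-0.35162,0.06254,0.52644,0.00000,0.00000
18,0.61738,0.09623,2.67719,-0.06204,-0.36466,0.06465,0.51723,0.00000,0.00000
19,0.64497,0.09546,2.84284,-0.09302,-0.37827,0.06678,0.50710,0.00000,0.00000
20,0.67425,0.09434,3.01325,-0.13313,-0.39239,0.06894,0.49597,0.00000,0.00000
21,0.70526,0.09277,3.18850,-0.18263,-0.40698,0.07112,0.48378,0.00000,0.00000
22,0.73804,0.09066,3.36860,-0.24173,-0.42198,0.07329,0.47044,0.00000,0.00000
23,0.77264,0.08790,3.55352,-0.31054,-0.43733,0.07545,0.45588,0.00000,0.00000
24,0.80912,0.08441,3.74320,-0.38913,-0.45296,0.07758,0.44003,0.00000,0.00000
25,0.84752,0.08009,3.93749,-0.47741,-0.46878,0.07966,0.42280,0.00000,0.00000
26,0.88789,0.07483,4.13617,-0.57517,-0.48469,0.08166,0.40412,0.00000,0.00000
27,0.93026,0.06855,4.33896,-0.68201,-0.50059,0.08355,0.38391,0.00000,0.00000
28,0.97468,0.06116,4.54549,-0.79732,-0.51636,0.08531,0.36209,0.00000,0.00000
29,1.02118,0.05258,4.75532,-0.92024,-0.53185,0.08690,0.33860,0.00000,0.00000
30,1.06979,0.04274,4.96791,-1.04963,-0.54692,0.08828,0.31339,0.00000,0.00000
31,1.12055,0.03157,5.18264,-1.18406,-0.56140,0.08941,0.28638,0.00000,0.00000
32,1.17345,0.01905,5.39880,-1.32177,-0.57509,0.09024,0.25756,0.00000,0.00000
33,1.22852,0.00513,5.61563,-1.46068,-0.58781,0.09071,0.22690,0.00000,0.00000
34,1.28576,-0.01016,5.83229,-1.59837,-0.59934,0.09078,0.19438,0.00000,0.00000
35,1.34517,-0.02682,6.04787,-1.73211,-0.60944,0.09036,0.16004,0.00000,0.00000
36,1.40671,-0.04478,6.26144,-1.85889,-0.61787,0.08941,0.12392,0.00000,0.00000
37,1.47039,-0.06396,6.47204,-1.97547,-0.62439,0.08785,0.08609,0.00000,0.00000
38,1.53614,-0.08425,6.67871,-2.07847,-0.62874,0.08560,0.04667,0.00000,0.00000
39,1.60394,-0.10548,6.88045,-2.16442,-0.63065,0.08260,0.00580,0.00000,0.00000
40,1.67373,-0.12747,7.07631,-2.22988,-0.62989,0.07878,-0.03633,0.00000,0.00000
41,1.74545,-0.15000,7.26532,-2.27158,-0.62619,0.07405,-0.07949,0.00000,0.00000
42,1.81901,-0.17281,7.44654,-2.28656,-0.61934,0.06837,-0.12339,0.00000,0.00000
43,1.89435,-0.19563,7.61904,-2.27227,-0.60914,0.06167,-0.16774,0.00000,0.00000
44,1.97136,-0.21815,7.78185,-2.22678,-0.59543,0.05391,-0.21216,0.00000,0.00000
45,2.04995,-0.24006,7.93401,-2.14886,-0.57806,0.04506,-0.25628,0.00000,0.00000
46,2.13000,-0.26102,8.07452,-2.03816,-0.55698,0.03510,-0.29966,0.00000,0.00000
47,2.21140,-0.28071,8.20236,-1.89529,-0.53215,0.02403,-0.34187,0.00000,0.00000
48,2.29400,-0.29882,8.31646,-1.72190,-0.50361,0.01189,-0.38245,0.00000,0.00000
49,2.37768,-0.31506,8.41572,-1.52071,-0.47145,-0.00128,-0.42094,0.00000,0.00000
50,2.46227,-0.32916,8.49908,-1.29544,-0.43583,-0.01540,-0.45688,0.00000,0.00000
51,2.54760,-0.34090,8.56546,-1.05077,-0.39697,-0.03038,-0.48986,0.00000,0.00000
52,2.63351,-0.35012,8.61392,-0.79219,-0.35515,-0.04611,-0.51947,0.00000,0.00000
53,2.71982,-0.35672,8.64363,-0.52572,-0.31070,-0.06244,-0.54535,0.00000,0.00000
54,2.80632,-0.36063,8.65394,-0.25774,-0.26401,-0.07921,-0.56719,0.00000,0.00000
55,2.89283,-0.36189,8.64465,0.00189,-0.21550,-0.09625,-0.58474,0.00000,0.00000
56,2.97915,-0.36074,8.61686,0.22410,-0.16561,-0.11335,-0.59783,0.00000,0.00000
57,3.06510,-0.35746,8.56947,0.42943,-0.11482,-0.13029,-0.60634,0.00000,0.00000
58,3.15048,-0.35221,8.50279,0.61596,-0.06361,-0.14689,-0.61025,0.00000,0.00000
59,3.23510,-0.34521,8.41750,0.78011,-0.01248,-0.16297,-0.60958,0.00000,0.00000
60,3.31877,-0.33669,8.31447,0.91928,0.03810,-0.17837,-0.60446,0.00000,0.00000
61,3.40133,-0.32691,8.19476,1.03189,0.08767,-0.19292,-0.59507,0.00000,0.00000
62,3.48261,-0.31615,8.05953,1.11741,0.13583,-0.20651,-0.58165,0.00000,0.00000
63,3.56247,-0.30466,7.91003,1.17623,0.18218,-0.21902,-0.56451,0.00000,0.00000
64,3.64077,-0.29271,7.74753,1.20965,0.22640,-0.23037,-0.54398,0.00000,0.00000
65,3.71738,-0.28054,7.57327,1.21963,0.26821,-0.24049,-0.52045,0.00000,0.00000
66,3.79220,-0.26838,7.38849,1.20869,0.30740,-0.24936,-0.49432,0.00000,0.00000
67,3.86512,-0.25643,7.19436,1.17974,0.34381,-0.25696,-0.46600,0.00000,0.00000
68,3.93606,-0.24484,6.99199,1.13586,0.37734,-0.26332,-0.43590,0.00000,0.00000
69,4.00494,-0.23375,6.78242,1.08020,0.40792,-0.26845,-0.40444,0.00000,0.00000
70,4.07169,-0.22326,6.56666,1.01582,0.43557,-0.27243,-0.37200,0.00000,0.00000
71,4.13625,-0.21345,6.34560,0.94557,0.46032,-0.27531,-0.33894,0.00000,0.00000
72,4.19859,-0.20436,6.12012,0.87206,0.48225,-0.27717,-0.30561,0.00000,0.00000
73,4.25864,-0.19601,5.89103,0.79755,0.50149,-0.27811,-0.27231,0.00000,0.00000
74,4.31640,-0.18841,5.65909,0.72394,0.51815,-0.27821,-0.23932,0.00000,0.00000
75,4.37182,-0.18153,5.42499,0.65278,0.53241,-0.27757,-0.20689,0.00000,0.00000
76,4.42489,-0.17534,5.18940,0.58529,0.54443,-0.27628,-0.17521,,


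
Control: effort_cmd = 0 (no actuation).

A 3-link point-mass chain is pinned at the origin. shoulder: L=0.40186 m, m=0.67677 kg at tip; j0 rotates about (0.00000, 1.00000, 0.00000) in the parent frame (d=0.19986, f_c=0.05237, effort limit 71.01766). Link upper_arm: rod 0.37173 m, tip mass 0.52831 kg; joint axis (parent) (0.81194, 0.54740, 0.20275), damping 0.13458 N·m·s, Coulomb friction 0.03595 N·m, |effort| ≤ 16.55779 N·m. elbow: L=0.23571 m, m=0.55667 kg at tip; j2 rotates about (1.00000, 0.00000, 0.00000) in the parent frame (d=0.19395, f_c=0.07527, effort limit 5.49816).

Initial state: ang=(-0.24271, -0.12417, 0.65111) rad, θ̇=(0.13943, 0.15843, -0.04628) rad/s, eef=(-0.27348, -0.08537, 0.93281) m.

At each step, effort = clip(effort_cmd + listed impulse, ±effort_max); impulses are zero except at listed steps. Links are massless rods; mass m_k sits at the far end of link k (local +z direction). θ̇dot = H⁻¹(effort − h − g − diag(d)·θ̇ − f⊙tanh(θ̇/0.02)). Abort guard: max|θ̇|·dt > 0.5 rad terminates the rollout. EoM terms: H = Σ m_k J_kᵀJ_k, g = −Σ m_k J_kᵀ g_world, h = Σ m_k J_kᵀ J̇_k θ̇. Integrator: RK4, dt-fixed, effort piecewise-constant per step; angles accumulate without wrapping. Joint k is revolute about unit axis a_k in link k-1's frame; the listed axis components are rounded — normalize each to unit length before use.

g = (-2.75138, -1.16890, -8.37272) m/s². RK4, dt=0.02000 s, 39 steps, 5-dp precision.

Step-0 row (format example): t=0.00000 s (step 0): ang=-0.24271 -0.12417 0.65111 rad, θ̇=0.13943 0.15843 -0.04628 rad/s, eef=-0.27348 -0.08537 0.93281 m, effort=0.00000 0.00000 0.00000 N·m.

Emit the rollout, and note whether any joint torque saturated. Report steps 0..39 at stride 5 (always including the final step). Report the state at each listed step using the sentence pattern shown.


t=0.10000 s (step 5): ang=-0.25892 -0.11302 0.72999 rad, θ̇=-0.49218 0.16752 1.31232 rad/s, eef=-0.28185 -0.10597 0.91863 m, effort=0.00000 0.00000 0.00000 N·m.
t=0.20000 s (step 10): ang=-0.34634 -0.07854 0.88145 rad, θ̇=-1.28544 0.56755 1.60427 rad/s, eef=-0.34067 -0.14809 0.86948 m, effort=0.00000 0.00000 0.00000 N·m.
t=0.30000 s (step 15): ang=-0.52298 0.00826 1.02718 rad, θ̇=-2.28675 1.19586 1.17253 rad/s, eef=-0.44436 -0.20504 0.77591 m, effort=0.00000 0.00000 0.00000 N·m.
t=0.40000 s (step 20): ang=-0.81131 0.15996 1.08461 rad, θ̇=-3.50454 1.77221 -0.13431 rad/s, eef=-0.58339 -0.26817 0.62089 m, effort=0.00000 0.00000 0.00000 N·m.
t=0.50000 s (step 25): ang=-1.22271 0.33389 0.99062 rad, θ̇=-4.68451 1.54819 -1.95095 rad/s, eef=-0.73825 -0.31974 0.37711 m, effort=0.00000 0.00000 0.00000 N·m.
t=0.60000 s (step 30): ang=-1.72575 0.43366 0.66356 rad, θ̇=-5.19362 0.28313 -4.63301 rad/s, eef=-0.87058 -0.32022 0.00885 m, effort=0.00000 0.00000 0.00000 N·m.
t=0.70000 s (step 35): ang=-2.21940 0.34383 0.16296 rad, θ̇=-4.51386 -2.43338 -4.15410 rad/s, eef=-0.83814 -0.19815 -0.48605 m, effort=0.00000 0.00000 0.00000 N·m.
t=0.78000 s (step 39): ang=-2.55838 0.05499 -0.02629 rad, θ̇=-4.12000 -4.36815 -0.79458 rad/s, eef=-0.57078 -0.02081 -0.83178 m.
any joint saturated: no


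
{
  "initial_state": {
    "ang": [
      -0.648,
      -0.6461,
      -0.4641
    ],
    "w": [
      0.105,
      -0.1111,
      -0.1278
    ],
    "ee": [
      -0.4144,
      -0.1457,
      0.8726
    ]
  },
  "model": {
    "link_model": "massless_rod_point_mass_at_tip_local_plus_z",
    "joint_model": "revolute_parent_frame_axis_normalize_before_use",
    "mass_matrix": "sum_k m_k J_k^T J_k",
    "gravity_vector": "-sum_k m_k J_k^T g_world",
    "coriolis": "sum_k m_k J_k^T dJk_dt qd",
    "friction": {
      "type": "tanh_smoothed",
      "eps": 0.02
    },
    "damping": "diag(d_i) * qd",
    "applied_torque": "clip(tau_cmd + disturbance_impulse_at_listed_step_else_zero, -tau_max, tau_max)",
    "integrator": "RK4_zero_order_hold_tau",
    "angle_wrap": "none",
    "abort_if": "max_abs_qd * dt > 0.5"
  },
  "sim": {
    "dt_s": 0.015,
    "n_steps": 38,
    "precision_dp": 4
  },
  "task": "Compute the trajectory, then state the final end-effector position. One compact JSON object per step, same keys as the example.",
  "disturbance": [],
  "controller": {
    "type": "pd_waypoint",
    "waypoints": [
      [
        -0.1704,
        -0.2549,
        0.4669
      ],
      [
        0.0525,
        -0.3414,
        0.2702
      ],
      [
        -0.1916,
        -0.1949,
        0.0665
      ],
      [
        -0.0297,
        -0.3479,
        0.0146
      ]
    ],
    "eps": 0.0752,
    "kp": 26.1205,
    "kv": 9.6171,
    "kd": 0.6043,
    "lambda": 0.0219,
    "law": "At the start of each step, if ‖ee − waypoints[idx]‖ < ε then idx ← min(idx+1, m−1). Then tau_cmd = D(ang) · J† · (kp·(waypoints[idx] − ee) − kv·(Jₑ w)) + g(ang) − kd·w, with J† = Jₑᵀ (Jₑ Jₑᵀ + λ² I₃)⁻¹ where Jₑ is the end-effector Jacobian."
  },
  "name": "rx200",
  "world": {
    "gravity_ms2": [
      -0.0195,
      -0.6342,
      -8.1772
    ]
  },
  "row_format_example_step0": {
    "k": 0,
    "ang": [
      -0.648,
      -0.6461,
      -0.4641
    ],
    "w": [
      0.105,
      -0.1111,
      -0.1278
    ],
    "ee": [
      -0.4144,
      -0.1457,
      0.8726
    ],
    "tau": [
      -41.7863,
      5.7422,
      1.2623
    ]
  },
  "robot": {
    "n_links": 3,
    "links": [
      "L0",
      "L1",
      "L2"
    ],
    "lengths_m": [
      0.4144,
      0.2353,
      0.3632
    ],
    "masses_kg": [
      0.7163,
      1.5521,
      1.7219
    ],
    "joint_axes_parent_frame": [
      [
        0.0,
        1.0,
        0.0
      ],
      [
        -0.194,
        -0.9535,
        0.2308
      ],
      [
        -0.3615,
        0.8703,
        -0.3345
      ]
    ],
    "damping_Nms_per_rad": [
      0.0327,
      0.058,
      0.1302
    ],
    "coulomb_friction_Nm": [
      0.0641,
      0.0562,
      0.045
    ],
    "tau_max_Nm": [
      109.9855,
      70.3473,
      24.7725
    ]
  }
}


{"k":1,"ang":[-0.6582,-0.6613,-0.4519],"w":[-1.4562,-1.8848,1.7553],"ee":[-0.4123,-0.1466,0.8721],"tau":[-33.9626,5.9085,0.3698]}
{"k":2,"ang":[-0.6888,-0.6984,-0.4146],"w":[-2.6002,-3.0094,3.232],"ee":[-0.4094,-0.1482,0.8695],"tau":[-20.2541,4.1678,-0.0768]}
{"k":3,"ang":[-0.7326,-0.7471,-0.3595],"w":[-3.2351,-3.4527,4.1278],"ee":[-0.4062,-0.1501,0.8642],"tau":[-5.6472,1.7009,-0.1313]}
{"k":4,"ang":[-0.7827,-0.7989,-0.2955],"w":[-3.4404,-3.4492,4.4079],"ee":[-0.4029,-0.1519,0.8562],"tau":[5.1728,-0.2656,0.1039]}
{"k":5,"ang":[-0.8339,-0.8492,-0.2304],"w":[-3.3961,-3.2687,4.2642],"ee":[-0.3997,-0.1539,0.8458],"tau":[12.0505,-1.4876,0.4562]}
{"k":6,"ang":[-0.8836,-0.8965,-0.1691],"w":[-3.2388,-3.0574,3.9058],"ee":[-0.3966,-0.1561,0.8337],"tau":[16.1886,-2.1212,0.7976]}
{"k":7,"ang":[-0.9307,-0.9408,-0.1138],"w":[-3.0419,-2.8666,3.4728],"ee":[-0.3937,-0.1585,0.8205],"tau":[18.5965,-2.3572,1.0665]}
{"k":8,"ang":[-0.9747,-0.9825,-0.065],"w":[-2.8393,-2.7051,3.0412],"ee":[-0.3909,-0.1612,0.8067],"tau":[19.9236,-2.339,1.2455]}
{"k":9,"ang":[-1.0158,-1.022,-0.0224],"w":[-2.6447,-2.5685,2.6459],"ee":[-0.3881,-0.1641,0.7928],"tau":[20.5676,-2.1631,1.3389]}
{"k":10,"ang":[-1.0541,-1.0596,0.0146],"w":[-2.463,-2.4499,2.2993],"ee":[-0.3851,-0.1672,0.7788],"tau":[20.7738,-1.892,1.3597]}
{"k":11,"ang":[-1.0898,-1.0955,0.0468],"w":[-2.295,-2.3441,2.0023],"ee":[-0.3821,-0.1704,0.7651],"tau":[20.6972,-1.5659,1.3231]}
{"k":12,"ang":[-1.123,-1.1299,0.075],"w":[-2.14,-2.2472,1.7507],"ee":[-0.3788,-0.1736,0.7518],"tau":[20.438,-1.2106,1.2431]}
{"k":13,"ang":[-1.154,-1.1629,0.0996],"w":[-1.9969,-2.1569,1.5384],"ee":[-0.3754,-0.1769,0.7389],"tau":[20.0627,-0.8428,1.1321]}
{"k":14,"ang":[-1.183,-1.1946,0.1213],"w":[-1.8645,-2.0716,1.3594],"ee":[-0.3717,-0.1801,0.7264],"tau":[19.616,-0.4732,0.9999]}
{"k":15,"ang":[-1.21,-1.2251,0.1405],"w":[-1.7418,-1.9904,1.2078],"ee":[-0.3678,-0.1832,0.7144],"tau":[19.1284,-0.1091,0.8545]}
{"k":16,"ang":[-1.2353,-1.2543,0.1577],"w":[-1.6276,-1.9129,1.0787],"ee":[-0.3637,-0.1862,0.7029],"tau":[18.6211,0.2451,0.7019]}
{"k":17,"ang":[-1.2589,-1.2825,0.173],"w":[-1.5213,-1.8388,0.968],"ee":[-0.3593,-0.1892,0.6919],"tau":[18.1086,0.5863,0.5466]}
{"k":18,"ang":[-1.2809,-1.3095,0.1868],"w":[-1.422,-1.7676,0.8724],"ee":[-0.3548,-0.192,0.6814],"tau":[17.6008,0.9127,0.3922]}
{"k":19,"ang":[-1.3016,-1.3355,0.1992],"w":[-1.3292,-1.6994,0.7891],"ee":[-0.3502,-0.1946,0.6714],"tau":[17.1048,1.2233,0.2411]}
{"k":20,"ang":[-1.3209,-1.3605,0.2105],"w":[-1.2424,-1.6338,0.7159],"ee":[-0.3453,-0.1972,0.6618],"tau":[16.625,1.5174,0.0951]}
{"k":21,"ang":[-1.3389,-1.3845,0.2207],"w":[-1.161,-1.5707,0.6511],"ee":[-0.3404,-0.1996,0.6527],"tau":[16.1644,1.795,-0.0447]}
{"k":22,"ang":[-1.3557,-1.4076,0.2301],"w":[-1.0848,-1.51,0.5934],"ee":[-0.3354,-0.2019,0.644],"tau":[15.7248,2.056,-0.1776]}
{"k":23,"ang":[-1.3715,-1.4298,0.2386],"w":[-1.0133,-1.4516,0.5415],"ee":[-0.3303,-0.2041,0.6357],"tau":[15.3071,2.3008,-0.303]}
{"k":24,"ang":[-1.3861,-1.4512,0.2463],"w":[-0.9462,-1.3953,0.4948],"ee":[-0.3252,-0.2062,0.6278],"tau":[14.9116,2.5299,-0.4207]}
{"k":25,"ang":[-1.3999,-1.4717,0.2534],"w":[-0.8833,-1.341,0.4524],"ee":[-0.3201,-0.2081,0.6202],"tau":[14.5383,2.7437,-0.5308]}
{"k":26,"ang":[-1.4127,-1.4914,0.2599],"w":[-0.8244,-1.2886,0.4137],"ee":[-0.3149,-0.21,0.6131],"tau":[14.1867,2.943,-0.6333]}
{"k":27,"ang":[-1.4246,-1.5103,0.2659],"w":[-0.7691,-1.2381,0.3784],"ee":[-0.3098,-0.2117,0.6063],"tau":[13.8563,3.1283,-0.7285]}
{"k":28,"ang":[-1.4358,-1.5286,0.2713],"w":[-0.7172,-1.1893,0.3459],"ee":[-0.3047,-0.2134,0.5997],"tau":[13.5462,3.3003,-0.8166]}
{"k":29,"ang":[-1.4462,-1.546,0.2762],"w":[-0.6687,-1.1422,0.3161],"ee":[-0.2997,-0.215,0.5935],"tau":[13.2555,3.4597,-0.8979]}
{"k":30,"ang":[-1.4559,-1.5628,0.2808],"w":[-0.6232,-1.0967,0.2885],"ee":[-0.2947,-0.2164,0.5876],"tau":[12.9835,3.6073,-0.9727]}
{"k":31,"ang":[-1.4649,-1.5789,0.2849],"w":[-0.5806,-1.0528,0.2631],"ee":[-0.2898,-0.2178,0.582],"tau":[12.7291,3.7437,-1.0414]}
{"k":32,"ang":[-1.4733,-1.5944,0.2887],"w":[-0.5408,-1.0103,0.2396],"ee":[-0.285,-0.2192,0.5767],"tau":[12.4913,3.8696,-1.1043]}
{"k":33,"ang":[-1.4811,-1.6093,0.2921],"w":[-0.5036,-0.9694,0.2177],"ee":[-0.2802,-0.2204,0.5716],"tau":[12.2694,3.9857,-1.1618]}
{"k":34,"ang":[-1.4884,-1.6235,0.2952],"w":[-0.4689,-0.9299,0.1975],"ee":[-0.2756,-0.2216,0.5667],"tau":[12.0623,4.0926,-1.2143]}
{"k":35,"ang":[-1.4952,-1.6372,0.298],"w":[-0.4364,-0.8917,0.1787],"ee":[-0.2711,-0.2227,0.5621],"tau":[11.8691,4.1909,-1.262]}
{"k":36,"ang":[-1.5015,-1.6503,0.3006],"w":[-0.4061,-0.8549,0.1612],"ee":[-0.2667,-0.2238,0.5576],"tau":[11.6891,4.2813,-1.3054]}
{"k":37,"ang":[-1.5074,-1.6628,0.3029],"w":[-0.3779,-0.8195,0.1449],"ee":[-0.2624,-0.2248,0.5534],"tau":[11.5213,4.3642,-1.3446]}
{"k":38,"ang":[-1.5129,-1.6748,0.3049],"w":[-0.3516,-0.7853,0.1298],"ee":[-0.2583,-0.2258,0.5494]}
{"summary": "final ee position (m): -0.2583 -0.2258 0.5494"}
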